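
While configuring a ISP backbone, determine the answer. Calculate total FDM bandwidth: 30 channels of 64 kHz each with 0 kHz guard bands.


Given: 30 channels, 64 kHz each, guard = 0 kHz
Channel bandwidth = 30 * 64 = 1920 kHz
Guard bands = 29 gaps * 0 kHz = 0 kHz
Total = 1920 + 0 = 1920 kHz

1920


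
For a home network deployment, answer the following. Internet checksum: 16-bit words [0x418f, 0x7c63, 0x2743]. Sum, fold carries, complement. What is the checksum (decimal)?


Given words: [0x418f, 0x7c63, 0x2743]
Step 1: Sum all words
Raw sum = 16783 + 31843 + 10051 = 58677
One's complement = ~58677 & 0xFFFF = 6858

6858


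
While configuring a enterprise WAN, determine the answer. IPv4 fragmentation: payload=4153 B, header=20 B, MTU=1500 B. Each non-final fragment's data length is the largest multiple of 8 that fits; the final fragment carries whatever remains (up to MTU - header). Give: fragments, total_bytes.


Max data per non-final fragment = floor((MTU - header)/8)*8 = floor((1500 - 20)/8)*8 = floor(1480/8)*8 = 1480 B
Final fragment needs no 8-byte alignment: it can carry up to MTU - header = 1480 B
Non-final fragments needed = ceil((payload - 1480) / 1480) = ceil(2673/1480) = ceil(1.8061) = 2
Number of fragments = 2 + 1 = 3
Fragment sizes (data): 2 * 1480 B + 1193 B (last, 1193 <= 1480 OK)
Total bytes sent = payload + n_frags * header = 4153 + 3*20 = 4153 + 60 = 4213 B

3, 4213


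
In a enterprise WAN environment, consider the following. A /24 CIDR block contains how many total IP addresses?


Given: CIDR prefix /24
Host bits = 32 - 24 = 8
Total addresses = 2^8 = 256

256


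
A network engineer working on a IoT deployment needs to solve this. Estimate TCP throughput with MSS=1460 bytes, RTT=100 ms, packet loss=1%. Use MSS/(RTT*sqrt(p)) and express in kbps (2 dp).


Given: MSS = 1460 bytes, RTT = 100 ms, loss = 1%
RTT in seconds = 100 / 1000 = 0.1
Loss rate = 1% = 0.01
sqrt(loss) = sqrt(0.01) = 0.1
Throughput (bytes/s) = 1460 / (0.1 * 0.1) = 146000.0000
Throughput (kbps) = 146000.0000 * 8 / 1000 = 1168.000000 -> 1168.00 kbps (2 dp)

1168.00


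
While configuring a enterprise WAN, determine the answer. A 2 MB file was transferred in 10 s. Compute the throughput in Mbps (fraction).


Given: file = 2 MB, time = 10 s
File in Mb = 2 * 8 = 16 Mb
Throughput = 16 / 10 Mbps
Throughput = 8/5 Mbps

8/5


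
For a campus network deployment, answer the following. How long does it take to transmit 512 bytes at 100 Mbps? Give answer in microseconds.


Given: packet = 512 bytes, bandwidth = 100 Mbps
Packet in bits = 512 * 8 = 4096 bits
Bandwidth = 100 * 10^6 = 100000000 bps
Time = 4096 / 100000000 seconds
Time in us = 4096 * 10^6 / 100000000 = 40.96

40.96


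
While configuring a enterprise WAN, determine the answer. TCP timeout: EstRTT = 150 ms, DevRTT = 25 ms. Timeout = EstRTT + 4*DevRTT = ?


Given: EstRTT = 150 ms, DevRTT = 25 ms
Timeout = EstRTT + 4 * DevRTT
4 * DevRTT = 4 * 25 = 100
Timeout = 150 + 100 = 250 ms

250


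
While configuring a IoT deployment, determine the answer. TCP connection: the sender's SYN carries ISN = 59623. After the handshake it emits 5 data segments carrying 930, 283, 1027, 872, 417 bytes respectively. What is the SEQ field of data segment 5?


The SYN occupies sequence number ISN = 59623, so the first data byte is ISN + 1 = 59624.
SEQ of data segment i = (ISN + 1) + sum of payload sizes of segments 1..i-1.
Segment 1: SEQ = 59624, payload = 930 bytes
Segment 2: SEQ = 60554, payload = 283 bytes
Segment 3: SEQ = 60837, payload = 1027 bytes
Segment 4: SEQ = 61864, payload = 872 bytes
Segment 5: SEQ = 62736, payload = 417 bytes
SEQ of segment 5 = 59624 + 930 + 283 + 1027 + 872 = 62736

62736


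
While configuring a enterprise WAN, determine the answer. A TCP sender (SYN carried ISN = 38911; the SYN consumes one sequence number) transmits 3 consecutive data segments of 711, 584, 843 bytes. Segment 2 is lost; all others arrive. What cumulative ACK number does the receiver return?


SYN uses sequence number 38911; first data byte = ISN + 1 = 38912.
Segment 1: SEQ = 38912, len = 711 B, covers [38912, 39622]
Segment 2: SEQ = 39623, len = 584 B, covers [39623, 40206] [LOST]
Segment 3: SEQ = 40207, len = 843 B, covers [40207, 41049]
In-order data received: bytes [38912, 39622] (segments 1..1).
Segment 2 missing -> gap begins at byte 39623; later segments buffered out of order.
Cumulative ACK = next expected in-order byte = 38912 + 711 = 39623

39623


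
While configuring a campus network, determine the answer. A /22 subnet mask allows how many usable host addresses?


Given: subnet mask /22
Host bits = 32 - 22 = 10
Total addresses = 2^10 = 1024
Usable hosts = 1024 - 2 (network + broadcast) = 1022

1022


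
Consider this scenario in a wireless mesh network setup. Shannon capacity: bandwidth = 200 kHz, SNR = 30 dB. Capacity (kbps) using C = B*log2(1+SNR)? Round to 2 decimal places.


Given: B = 200 kHz, SNR = 30 dB
SNR linear = 10^(30/10) = 1000
1 + SNR = 1001
log2(1001) = 9.9672262588
C = 200 * 1000 * 9.9672262588 = 1993445.2518 bps
C = 1993.445252 kbps -> 1993.45 kbps (2 dp)

1993.45


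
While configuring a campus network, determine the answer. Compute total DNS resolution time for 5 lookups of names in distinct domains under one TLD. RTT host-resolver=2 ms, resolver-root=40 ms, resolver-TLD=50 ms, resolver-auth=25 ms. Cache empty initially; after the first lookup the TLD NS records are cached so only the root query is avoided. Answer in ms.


Lookup 1 (cold cache): local + root + TLD + auth = 2 + 40 + 50 + 25 = 117 ms
Lookups 2..5 (TLD NS cached -> skip root; new domain -> still ask TLD and auth): local + TLD + auth = 2 + 50 + 25 = 77 ms each
Remaining 4 lookups: 4 * 77 = 308 ms
Total = 117 + 308 = 425 ms

425


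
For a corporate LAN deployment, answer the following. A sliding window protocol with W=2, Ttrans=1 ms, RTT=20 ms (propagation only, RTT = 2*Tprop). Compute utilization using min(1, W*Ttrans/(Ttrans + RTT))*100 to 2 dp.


Given: W = 2, Ttrans = 1 ms, RTT = 20 ms (= 2 * Tprop, Tprop = 10 ms)
Cycle time = Ttrans + RTT = 1 + 20 = 21 ms (first packet sent until its ACK returns)
W * Ttrans = 2 * 1 = 2 ms of sending per cycle
W * Ttrans / (Ttrans + RTT) = 2 / 21 = 0.095238
U = min(1, 0.095238) = 0.095238
U% = 9.52%

9.52


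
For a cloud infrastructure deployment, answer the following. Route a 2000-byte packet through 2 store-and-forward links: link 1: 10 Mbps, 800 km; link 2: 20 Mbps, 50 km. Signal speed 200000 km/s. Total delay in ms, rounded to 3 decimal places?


Packet = 2000 bytes = 16000 bits. Store-and-forward: sum (t_trans + t_prop) per link.
Link 1: t_trans = 16000/(10*10^6) s = 1.6000 ms; t_prop = 800/200000 s = 4.0000 ms; subtotal = 5.6000 ms
Link 2: t_trans = 16000/(20*10^6) s = 0.8000 ms; t_prop = 50/200000 s = 0.2500 ms; subtotal = 1.0500 ms
End-to-end = 5.6000 + 1.0500 = 6.6500 ms -> 6.650 ms (3 dp)

6.650


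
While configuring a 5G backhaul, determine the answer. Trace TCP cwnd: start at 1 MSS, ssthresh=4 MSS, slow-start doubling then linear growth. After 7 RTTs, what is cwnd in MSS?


RTT 0: cwnd = 1 MSS (initial)
RTT 1: cwnd = 2 MSS (slow start, doubled)
RTT 2: cwnd = 4 MSS (slow start, doubled)
RTT 3: cwnd = 5 MSS (congestion avoidance, +1)
RTT 4: cwnd = 6 MSS (congestion avoidance, +1)
RTT 5: cwnd = 7 MSS (congestion avoidance, +1)
RTT 6: cwnd = 8 MSS (congestion avoidance, +1)
RTT 7: cwnd = 9 MSS (congestion avoidance, +1)

9


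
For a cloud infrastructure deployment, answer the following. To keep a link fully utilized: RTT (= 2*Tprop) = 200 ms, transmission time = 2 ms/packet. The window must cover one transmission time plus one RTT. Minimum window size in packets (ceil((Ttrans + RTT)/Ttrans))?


Given: Ttrans = 2 ms, RTT = 200 ms (= 2 * Tprop, Tprop = 100 ms)
Time until first ACK returns = Ttrans + RTT = 2 + 200 = 202 ms
Need W * Ttrans >= Ttrans + RTT  ->  W >= (Ttrans + RTT) / Ttrans
(Ttrans + RTT) / Ttrans = 202 / 2 = 101
W_min = ceil(101) = 101

101


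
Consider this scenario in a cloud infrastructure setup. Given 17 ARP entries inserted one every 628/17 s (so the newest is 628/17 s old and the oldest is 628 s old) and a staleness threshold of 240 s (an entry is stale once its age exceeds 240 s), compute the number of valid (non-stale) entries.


Ages are k * 628/17 s for k = 1..17 (spacing = 36.9412 s).
Entry k is valid iff k * 628/17 <= 240 iff k <= 17 * 240 / 628 = 6.4968
n_valid = floor(6.4968) = 6
(n_stale = 17 - 6 = 11)

6


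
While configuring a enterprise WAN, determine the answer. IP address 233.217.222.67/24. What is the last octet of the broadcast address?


Given: IP = 233.217.222.67, prefix = /24
Host bits = 32 - 24 = 8
Network last octet = 67 AND mask = 0
Host part size = 2^8 - 1 = 255
Broadcast last octet = 0 OR 255 = 255

255


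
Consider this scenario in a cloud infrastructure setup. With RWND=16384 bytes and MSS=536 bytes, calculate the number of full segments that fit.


Given: RWND = 16384 bytes, MSS = 536 bytes
Full segments = floor(RWND / MSS)
Full segments = floor(16384 / 536)
Full segments = floor(30.5672) = 30

30


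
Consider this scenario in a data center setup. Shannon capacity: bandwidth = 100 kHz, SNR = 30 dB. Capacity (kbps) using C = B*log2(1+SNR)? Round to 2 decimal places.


Given: B = 100 kHz, SNR = 30 dB
SNR linear = 10^(30/10) = 1000
1 + SNR = 1001
log2(1001) = 9.9672262588
C = 100 * 1000 * 9.9672262588 = 996722.6259 bps
C = 996.722626 kbps -> 996.72 kbps (2 dp)

996.72


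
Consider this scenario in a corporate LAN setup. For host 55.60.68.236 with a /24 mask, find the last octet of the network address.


Given: IP = 55.60.68.236, prefix = /24
Subnet mask = 255.255.255.0
Last octet of IP: 236
Last octet of mask: 0
Network last octet = 236 AND 0 = 0

0


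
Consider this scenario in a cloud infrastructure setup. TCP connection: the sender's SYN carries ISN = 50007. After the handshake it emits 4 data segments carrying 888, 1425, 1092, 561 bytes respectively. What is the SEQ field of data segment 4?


The SYN occupies sequence number ISN = 50007, so the first data byte is ISN + 1 = 50008.
SEQ of data segment i = (ISN + 1) + sum of payload sizes of segments 1..i-1.
Segment 1: SEQ = 50008, payload = 888 bytes
Segment 2: SEQ = 50896, payload = 1425 bytes
Segment 3: SEQ = 52321, payload = 1092 bytes
Segment 4: SEQ = 53413, payload = 561 bytes
SEQ of segment 4 = 50008 + 888 + 1425 + 1092 = 53413

53413


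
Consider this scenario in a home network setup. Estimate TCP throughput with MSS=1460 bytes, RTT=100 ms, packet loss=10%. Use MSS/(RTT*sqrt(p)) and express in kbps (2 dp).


Given: MSS = 1460 bytes, RTT = 100 ms, loss = 10%
RTT in seconds = 100 / 1000 = 0.1
Loss rate = 10% = 0.1
sqrt(loss) = sqrt(0.1) = 0.316227766017
Throughput (bytes/s) = 1460 / (0.1 * 0.316227766017) = 46169.2538
Throughput (kbps) = 46169.2538 * 8 / 1000 = 369.354031 -> 369.35 kbps (2 dp)

369.35


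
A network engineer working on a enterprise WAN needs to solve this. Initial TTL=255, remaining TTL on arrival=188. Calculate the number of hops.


Given: initial TTL = 255, received TTL = 188
Hops = initial TTL - received TTL
Hops = 255 - 188 = 67

67


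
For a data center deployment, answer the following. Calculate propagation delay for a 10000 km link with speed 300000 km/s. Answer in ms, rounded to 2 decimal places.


Given: distance = 10000 km, speed = 300000 km/s
Delay = distance / speed = 10000 / 300000 seconds
Delay in ms = 10000 * 1000 / 300000
Delay = 33.3333 ms
Rounded to 2 dp = 33.33 ms

33.33


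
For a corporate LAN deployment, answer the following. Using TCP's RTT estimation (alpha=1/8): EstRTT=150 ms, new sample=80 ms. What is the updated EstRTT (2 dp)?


Given: EstRTT = 150 ms, SampleRTT = 80 ms, alpha = 1/8
New EstRTT = (1 - alpha) * EstRTT + alpha * SampleRTT
(7/8) * 150 = 131.25
(1/8) * 80 = 10
New EstRTT = 131.25 + 10 = 141.25 ms -> 141.25 ms (2 dp)

141.25


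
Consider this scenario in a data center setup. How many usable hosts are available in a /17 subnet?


Given: subnet mask /17
Host bits = 32 - 17 = 15
Total addresses = 2^15 = 32768
Usable hosts = 32768 - 2 (network + broadcast) = 32766

32766


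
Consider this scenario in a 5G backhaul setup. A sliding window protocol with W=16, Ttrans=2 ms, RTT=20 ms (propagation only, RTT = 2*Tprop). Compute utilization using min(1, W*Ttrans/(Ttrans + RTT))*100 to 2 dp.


Given: W = 16, Ttrans = 2 ms, RTT = 20 ms (= 2 * Tprop, Tprop = 10 ms)
Cycle time = Ttrans + RTT = 2 + 20 = 22 ms (first packet sent until its ACK returns)
W * Ttrans = 16 * 2 = 32 ms of sending per cycle
W * Ttrans / (Ttrans + RTT) = 32 / 22 = 1.454545
U = min(1, 1.454545) = 1.000000
U% = 100.00%

100.00


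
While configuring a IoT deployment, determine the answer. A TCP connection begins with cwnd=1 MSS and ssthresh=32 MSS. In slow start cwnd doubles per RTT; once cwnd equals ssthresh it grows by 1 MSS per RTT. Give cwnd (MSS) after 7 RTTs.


RTT 0: cwnd = 1 MSS (initial)
RTT 1: cwnd = 2 MSS (slow start, doubled)
RTT 2: cwnd = 4 MSS (slow start, doubled)
RTT 3: cwnd = 8 MSS (slow start, doubled)
RTT 4: cwnd = 16 MSS (slow start, doubled)
RTT 5: cwnd = 32 MSS (slow start, doubled)
RTT 6: cwnd = 33 MSS (congestion avoidance, +1)
RTT 7: cwnd = 34 MSS (congestion avoidance, +1)

34


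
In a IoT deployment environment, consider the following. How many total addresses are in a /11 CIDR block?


Given: CIDR prefix /11
Host bits = 32 - 11 = 21
Total addresses = 2^21 = 2097152

2097152


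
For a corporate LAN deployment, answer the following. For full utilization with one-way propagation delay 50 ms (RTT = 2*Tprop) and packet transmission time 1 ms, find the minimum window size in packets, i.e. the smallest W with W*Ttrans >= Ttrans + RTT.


Given: Ttrans = 1 ms, RTT = 100 ms (= 2 * Tprop, Tprop = 50 ms)
Time until first ACK returns = Ttrans + RTT = 1 + 100 = 101 ms
Need W * Ttrans >= Ttrans + RTT  ->  W >= (Ttrans + RTT) / Ttrans
(Ttrans + RTT) / Ttrans = 101 / 1 = 101
W_min = ceil(101) = 101

101


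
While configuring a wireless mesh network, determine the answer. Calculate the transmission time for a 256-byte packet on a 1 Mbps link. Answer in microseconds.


Given: packet = 256 bytes, bandwidth = 1 Mbps
Packet in bits = 256 * 8 = 2048 bits
Bandwidth = 1 * 10^6 = 1000000 bps
Time = 2048 / 1000000 seconds
Time in us = 2048 * 10^6 / 1000000 = 2048

2048


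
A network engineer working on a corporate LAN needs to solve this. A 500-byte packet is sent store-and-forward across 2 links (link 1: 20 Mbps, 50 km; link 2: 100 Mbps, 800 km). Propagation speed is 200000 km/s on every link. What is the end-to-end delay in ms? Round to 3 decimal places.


Packet = 500 bytes = 4000 bits. Store-and-forward: sum (t_trans + t_prop) per link.
Link 1: t_trans = 4000/(20*10^6) s = 0.2000 ms; t_prop = 50/200000 s = 0.2500 ms; subtotal = 0.4500 ms
Link 2: t_trans = 4000/(100*10^6) s = 0.0400 ms; t_prop = 800/200000 s = 4.0000 ms; subtotal = 4.0400 ms
End-to-end = 0.4500 + 4.0400 = 4.4900 ms -> 4.490 ms (3 dp)

4.490


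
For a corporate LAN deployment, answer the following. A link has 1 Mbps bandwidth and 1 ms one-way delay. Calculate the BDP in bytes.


Given: bandwidth = 1 Mbps, delay = 1 ms
BDP in bits = 1 * 10^6 * 1 / 1000
BDP in bits = 1000
BDP in bytes = 1000 / 8 = 125

125


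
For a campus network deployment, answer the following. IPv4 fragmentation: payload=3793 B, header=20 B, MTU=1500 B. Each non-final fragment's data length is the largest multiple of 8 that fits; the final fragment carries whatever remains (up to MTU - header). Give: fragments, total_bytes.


Max data per non-final fragment = floor((MTU - header)/8)*8 = floor((1500 - 20)/8)*8 = floor(1480/8)*8 = 1480 B
Final fragment needs no 8-byte alignment: it can carry up to MTU - header = 1480 B
Non-final fragments needed = ceil((payload - 1480) / 1480) = ceil(2313/1480) = ceil(1.5628) = 2
Number of fragments = 2 + 1 = 3
Fragment sizes (data): 2 * 1480 B + 833 B (last, 833 <= 1480 OK)
Total bytes sent = payload + n_frags * header = 3793 + 3*20 = 3793 + 60 = 3853 B

3, 3853


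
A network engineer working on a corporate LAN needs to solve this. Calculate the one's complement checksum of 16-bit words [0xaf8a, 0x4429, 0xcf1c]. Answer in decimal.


Given words: [0xaf8a, 0x4429, 0xcf1c]
Step 1: Sum all words
Raw sum = 44938 + 17449 + 53020 = 115407
Step 2: Fold carry: (49871 + 1) = 49872
One's complement = ~49872 & 0xFFFF = 15663

15663


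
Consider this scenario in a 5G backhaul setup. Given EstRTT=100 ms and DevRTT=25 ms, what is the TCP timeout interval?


Given: EstRTT = 100 ms, DevRTT = 25 ms
Timeout = EstRTT + 4 * DevRTT
4 * DevRTT = 4 * 25 = 100
Timeout = 100 + 100 = 200 ms

200


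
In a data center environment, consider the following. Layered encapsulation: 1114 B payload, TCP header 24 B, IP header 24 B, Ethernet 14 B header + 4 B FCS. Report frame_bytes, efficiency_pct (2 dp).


TCP segment = 1114 + 24 = 1138 B
IP packet = 1138 + 24 = 1162 B
Ethernet frame = 1162 + 14 + 4 = 1180 B
Efficiency = app / frame = 1114 / 1180 = 0.944068 = 94.4068% -> 94.41% (2 dp)

1180, 94.41


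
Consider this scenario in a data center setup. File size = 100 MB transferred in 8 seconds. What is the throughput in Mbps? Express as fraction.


Given: file = 100 MB, time = 8 s
File in Mb = 100 * 8 = 800 Mb
Throughput = 800 / 8 Mbps
Throughput = 100 Mbps

100


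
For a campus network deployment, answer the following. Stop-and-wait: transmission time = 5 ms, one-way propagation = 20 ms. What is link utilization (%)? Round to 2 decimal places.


Given: Ttrans = 5 ms, Tprop = 20 ms
RTT = 2 * Tprop = 2 * 20 = 40 ms
U = Ttrans / (Ttrans + RTT)
U = 5 / (5 + 40)
U = 5 / 45 = 0.111111
U% = 11.11%

11.11


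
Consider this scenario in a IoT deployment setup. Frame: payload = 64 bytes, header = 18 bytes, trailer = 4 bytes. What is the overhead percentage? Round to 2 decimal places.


Given: payload = 64 B, header = 18 B, trailer = 4 B
Overhead bytes = header + trailer = 18 + 4 = 22
Total frame = payload + overhead = 64 + 22 = 86
Overhead % = 22 / 86 * 100 = 25.5814% -> 25.58% (2 dp)

25.58


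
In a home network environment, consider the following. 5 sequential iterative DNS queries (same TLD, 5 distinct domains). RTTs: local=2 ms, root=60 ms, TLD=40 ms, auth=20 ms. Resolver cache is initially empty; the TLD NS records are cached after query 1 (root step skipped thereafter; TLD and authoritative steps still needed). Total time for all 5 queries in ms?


Lookup 1 (cold cache): local + root + TLD + auth = 2 + 60 + 40 + 20 = 122 ms
Lookups 2..5 (TLD NS cached -> skip root; new domain -> still ask TLD and auth): local + TLD + auth = 2 + 40 + 20 = 62 ms each
Remaining 4 lookups: 4 * 62 = 248 ms
Total = 122 + 248 = 370 ms

370


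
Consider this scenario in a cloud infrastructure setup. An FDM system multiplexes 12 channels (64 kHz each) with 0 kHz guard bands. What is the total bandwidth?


Given: 12 channels, 64 kHz each, guard = 0 kHz
Channel bandwidth = 12 * 64 = 768 kHz
Guard bands = 11 gaps * 0 kHz = 0 kHz
Total = 768 + 0 = 768 kHz

768


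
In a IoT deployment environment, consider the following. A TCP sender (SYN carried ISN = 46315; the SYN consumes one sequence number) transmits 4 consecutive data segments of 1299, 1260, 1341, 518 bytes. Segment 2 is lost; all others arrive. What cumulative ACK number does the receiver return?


SYN uses sequence number 46315; first data byte = ISN + 1 = 46316.
Segment 1: SEQ = 46316, len = 1299 B, covers [46316, 47614]
Segment 2: SEQ = 47615, len = 1260 B, covers [47615, 48874] [LOST]
Segment 3: SEQ = 48875, len = 1341 B, covers [48875, 50215]
Segment 4: SEQ = 50216, len = 518 B, covers [50216, 50733]
In-order data received: bytes [46316, 47614] (segments 1..1).
Segment 2 missing -> gap begins at byte 47615; later segments buffered out of order.
Cumulative ACK = next expected in-order byte = 46316 + 1299 = 47615

47615


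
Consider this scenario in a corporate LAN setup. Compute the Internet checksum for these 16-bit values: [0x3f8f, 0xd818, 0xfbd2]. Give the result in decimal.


Given words: [0x3f8f, 0xd818, 0xfbd2]
Step 1: Sum all words
Raw sum = 16271 + 55320 + 64466 = 136057
Step 2: Fold carry: (4985 + 2) = 4987
One's complement = ~4987 & 0xFFFF = 60548

60548


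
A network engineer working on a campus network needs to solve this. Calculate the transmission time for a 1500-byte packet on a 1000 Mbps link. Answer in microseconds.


Given: packet = 1500 bytes, bandwidth = 1000 Mbps
Packet in bits = 1500 * 8 = 12000 bits
Bandwidth = 1000 * 10^6 = 1000000000 bps
Time = 12000 / 1000000000 seconds
Time in us = 12000 * 10^6 / 1000000000 = 12

12


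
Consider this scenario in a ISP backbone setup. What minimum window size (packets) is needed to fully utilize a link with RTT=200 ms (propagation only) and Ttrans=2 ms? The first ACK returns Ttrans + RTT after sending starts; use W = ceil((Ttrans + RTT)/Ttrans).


Given: Ttrans = 2 ms, RTT = 200 ms (= 2 * Tprop, Tprop = 100 ms)
Time until first ACK returns = Ttrans + RTT = 2 + 200 = 202 ms
Need W * Ttrans >= Ttrans + RTT  ->  W >= (Ttrans + RTT) / Ttrans
(Ttrans + RTT) / Ttrans = 202 / 2 = 101
W_min = ceil(101) = 101

101


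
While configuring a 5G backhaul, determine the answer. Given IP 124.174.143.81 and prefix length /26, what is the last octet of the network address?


Given: IP = 124.174.143.81, prefix = /26
Subnet mask = 255.255.255.192
Last octet of IP: 81
Last octet of mask: 192
Network last octet = 81 AND 192 = 64

64


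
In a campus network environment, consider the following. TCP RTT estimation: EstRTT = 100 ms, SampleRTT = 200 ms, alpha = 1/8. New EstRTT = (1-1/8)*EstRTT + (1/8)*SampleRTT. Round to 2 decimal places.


Given: EstRTT = 100 ms, SampleRTT = 200 ms, alpha = 1/8
New EstRTT = (1 - alpha) * EstRTT + alpha * SampleRTT
(7/8) * 100 = 87.5
(1/8) * 200 = 25
New EstRTT = 87.5 + 25 = 112.5 ms -> 112.50 ms (2 dp)

112.50


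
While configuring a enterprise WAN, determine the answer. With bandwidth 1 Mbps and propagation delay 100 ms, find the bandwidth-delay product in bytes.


Given: bandwidth = 1 Mbps, delay = 100 ms
BDP in bits = 1 * 10^6 * 100 / 1000
BDP in bits = 100000
BDP in bytes = 100000 / 8 = 12500

12500


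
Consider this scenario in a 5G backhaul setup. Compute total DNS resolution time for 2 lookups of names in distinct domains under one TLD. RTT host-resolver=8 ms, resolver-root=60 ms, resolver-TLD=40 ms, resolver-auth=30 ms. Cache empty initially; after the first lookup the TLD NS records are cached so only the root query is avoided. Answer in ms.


Lookup 1 (cold cache): local + root + TLD + auth = 8 + 60 + 40 + 30 = 138 ms
Lookups 2..2 (TLD NS cached -> skip root; new domain -> still ask TLD and auth): local + TLD + auth = 8 + 40 + 30 = 78 ms each
Remaining 1 lookups: 1 * 78 = 78 ms
Total = 138 + 78 = 216 ms

216


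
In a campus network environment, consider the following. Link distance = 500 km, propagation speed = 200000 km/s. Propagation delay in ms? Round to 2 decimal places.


Given: distance = 500 km, speed = 200000 km/s
Delay = distance / speed = 500 / 200000 seconds
Delay in ms = 500 * 1000 / 200000
Delay = 2.5000 ms
Rounded to 2 dp = 2.50 ms

2.50


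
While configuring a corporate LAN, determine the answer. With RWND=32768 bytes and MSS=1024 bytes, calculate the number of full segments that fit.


Given: RWND = 32768 bytes, MSS = 1024 bytes
Full segments = floor(RWND / MSS)
Full segments = floor(32768 / 1024)
Full segments = floor(32.0) = 32

32


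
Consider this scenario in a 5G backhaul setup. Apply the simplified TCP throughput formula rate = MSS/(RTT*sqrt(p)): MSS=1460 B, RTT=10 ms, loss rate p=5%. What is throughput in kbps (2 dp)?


Given: MSS = 1460 bytes, RTT = 10 ms, loss = 5%
RTT in seconds = 10 / 1000 = 0.01
Loss rate = 5% = 0.05
sqrt(loss) = sqrt(0.05) = 0.223606797750
Throughput (bytes/s) = 1460 / (0.01 * 0.223606797750) = 652931.8494
Throughput (kbps) = 652931.8494 * 8 / 1000 = 5223.454795 -> 5223.45 kbps (2 dp)

5223.45


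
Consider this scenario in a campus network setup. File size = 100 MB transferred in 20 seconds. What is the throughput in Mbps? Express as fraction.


Given: file = 100 MB, time = 20 s
File in Mb = 100 * 8 = 800 Mb
Throughput = 800 / 20 Mbps
Throughput = 40 Mbps

40


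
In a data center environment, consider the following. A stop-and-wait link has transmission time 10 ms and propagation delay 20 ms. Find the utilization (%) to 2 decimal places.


Given: Ttrans = 10 ms, Tprop = 20 ms
RTT = 2 * Tprop = 2 * 20 = 40 ms
U = Ttrans / (Ttrans + RTT)
U = 10 / (10 + 40)
U = 10 / 50 = 0.2
U% = 20.00%

20.00


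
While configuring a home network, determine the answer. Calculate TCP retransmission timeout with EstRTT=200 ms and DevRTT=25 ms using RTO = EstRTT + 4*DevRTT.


Given: EstRTT = 200 ms, DevRTT = 25 ms
Timeout = EstRTT + 4 * DevRTT
4 * DevRTT = 4 * 25 = 100
Timeout = 200 + 100 = 300 ms

300


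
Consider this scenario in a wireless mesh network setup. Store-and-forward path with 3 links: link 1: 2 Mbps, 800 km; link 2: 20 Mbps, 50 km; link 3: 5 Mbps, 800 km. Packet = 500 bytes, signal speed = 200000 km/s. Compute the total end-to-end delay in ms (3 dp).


Packet = 500 bytes = 4000 bits. Store-and-forward: sum (t_trans + t_prop) per link.
Link 1: t_trans = 4000/(2*10^6) s = 2.0000 ms; t_prop = 800/200000 s = 4.0000 ms; subtotal = 6.0000 ms
Link 2: t_trans = 4000/(20*10^6) s = 0.2000 ms; t_prop = 50/200000 s = 0.2500 ms; subtotal = 0.4500 ms
Link 3: t_trans = 4000/(5*10^6) s = 0.8000 ms; t_prop = 800/200000 s = 4.0000 ms; subtotal = 4.8000 ms
End-to-end = 6.0000 + 0.4500 + 4.8000 = 11.2500 ms -> 11.250 ms (3 dp)

11.250


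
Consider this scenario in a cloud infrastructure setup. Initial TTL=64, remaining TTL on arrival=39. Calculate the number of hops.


Given: initial TTL = 64, received TTL = 39
Hops = initial TTL - received TTL
Hops = 64 - 39 = 25

25


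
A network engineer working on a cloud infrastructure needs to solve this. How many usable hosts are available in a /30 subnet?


Given: subnet mask /30
Host bits = 32 - 30 = 2
Total addresses = 2^2 = 4
Usable hosts = 4 - 2 (network + broadcast) = 2

2


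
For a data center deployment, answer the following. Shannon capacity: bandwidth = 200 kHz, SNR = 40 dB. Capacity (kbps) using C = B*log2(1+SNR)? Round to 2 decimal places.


Given: B = 200 kHz, SNR = 40 dB
SNR linear = 10^(40/10) = 10000
1 + SNR = 10001
log2(10001) = 13.2878566418
C = 200 * 1000 * 13.2878566418 = 2657571.3284 bps
C = 2657.571328 kbps -> 2657.57 kbps (2 dp)

2657.57


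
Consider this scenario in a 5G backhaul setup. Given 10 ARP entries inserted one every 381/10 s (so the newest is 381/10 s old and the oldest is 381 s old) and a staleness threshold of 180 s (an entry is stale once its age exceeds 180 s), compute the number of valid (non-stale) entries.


Ages are k * 381/10 s for k = 1..10 (spacing = 38.1000 s).
Entry k is valid iff k * 381/10 <= 180 iff k <= 10 * 180 / 381 = 4.7244
n_valid = floor(4.7244) = 4
(n_stale = 10 - 4 = 6)

4


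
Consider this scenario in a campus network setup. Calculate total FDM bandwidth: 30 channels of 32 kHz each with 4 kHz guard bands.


Given: 30 channels, 32 kHz each, guard = 4 kHz
Channel bandwidth = 30 * 32 = 960 kHz
Guard bands = 29 gaps * 4 kHz = 116 kHz
Total = 960 + 116 = 1076 kHz

1076


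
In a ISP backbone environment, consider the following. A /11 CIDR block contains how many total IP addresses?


Given: CIDR prefix /11
Host bits = 32 - 11 = 21
Total addresses = 2^21 = 2097152

2097152


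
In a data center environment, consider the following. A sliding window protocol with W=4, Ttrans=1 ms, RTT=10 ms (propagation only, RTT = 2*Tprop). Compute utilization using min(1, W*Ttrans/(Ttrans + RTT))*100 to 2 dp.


Given: W = 4, Ttrans = 1 ms, RTT = 10 ms (= 2 * Tprop, Tprop = 5 ms)
Cycle time = Ttrans + RTT = 1 + 10 = 11 ms (first packet sent until its ACK returns)
W * Ttrans = 4 * 1 = 4 ms of sending per cycle
W * Ttrans / (Ttrans + RTT) = 4 / 11 = 0.363636
U = min(1, 0.363636) = 0.363636
U% = 36.36%

36.36


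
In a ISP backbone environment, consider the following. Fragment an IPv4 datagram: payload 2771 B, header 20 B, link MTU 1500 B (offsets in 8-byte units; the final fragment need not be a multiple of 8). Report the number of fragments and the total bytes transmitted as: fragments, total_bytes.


Max data per non-final fragment = floor((MTU - header)/8)*8 = floor((1500 - 20)/8)*8 = floor(1480/8)*8 = 1480 B
Final fragment needs no 8-byte alignment: it can carry up to MTU - header = 1480 B
Non-final fragments needed = ceil((payload - 1480) / 1480) = ceil(1291/1480) = ceil(0.8723) = 1
Number of fragments = 1 + 1 = 2
Fragment sizes (data): 1 * 1480 B + 1291 B (last, 1291 <= 1480 OK)
Total bytes sent = payload + n_frags * header = 2771 + 2*20 = 2771 + 40 = 2811 B

2, 2811


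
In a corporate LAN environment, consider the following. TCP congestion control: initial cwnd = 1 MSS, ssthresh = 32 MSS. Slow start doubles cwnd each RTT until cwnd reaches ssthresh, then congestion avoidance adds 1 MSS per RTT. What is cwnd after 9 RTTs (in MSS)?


RTT 0: cwnd = 1 MSS (initial)
RTT 1: cwnd = 2 MSS (slow start, doubled)
RTT 2: cwnd = 4 MSS (slow start, doubled)
RTT 3: cwnd = 8 MSS (slow start, doubled)
RTT 4: cwnd = 16 MSS (slow start, doubled)
RTT 5: cwnd = 32 MSS (slow start, doubled)
RTT 6: cwnd = 33 MSS (congestion avoidance, +1)
RTT 7: cwnd = 34 MSS (congestion avoidance, +1)
RTT 8: cwnd = 35 MSS (congestion avoidance, +1)
RTT 9: cwnd = 36 MSS (congestion avoidance, +1)

36


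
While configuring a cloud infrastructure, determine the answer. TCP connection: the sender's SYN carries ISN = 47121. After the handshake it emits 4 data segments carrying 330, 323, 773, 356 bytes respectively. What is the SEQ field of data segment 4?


The SYN occupies sequence number ISN = 47121, so the first data byte is ISN + 1 = 47122.
SEQ of data segment i = (ISN + 1) + sum of payload sizes of segments 1..i-1.
Segment 1: SEQ = 47122, payload = 330 bytes
Segment 2: SEQ = 47452, payload = 323 bytes
Segment 3: SEQ = 47775, payload = 773 bytes
Segment 4: SEQ = 48548, payload = 356 bytes
SEQ of segment 4 = 47122 + 330 + 323 + 773 = 48548

48548


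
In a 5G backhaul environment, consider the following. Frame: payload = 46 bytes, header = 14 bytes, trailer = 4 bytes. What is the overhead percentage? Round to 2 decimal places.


Given: payload = 46 B, header = 14 B, trailer = 4 B
Overhead bytes = header + trailer = 14 + 4 = 18
Total frame = payload + overhead = 46 + 18 = 64
Overhead % = 18 / 64 * 100 = 28.1250% -> 28.13% (2 dp)

28.13


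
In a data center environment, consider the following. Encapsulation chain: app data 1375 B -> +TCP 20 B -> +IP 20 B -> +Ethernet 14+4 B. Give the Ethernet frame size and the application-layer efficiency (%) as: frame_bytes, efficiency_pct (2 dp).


TCP segment = 1375 + 20 = 1395 B
IP packet = 1395 + 20 = 1415 B
Ethernet frame = 1415 + 14 + 4 = 1433 B
Efficiency = app / frame = 1375 / 1433 = 0.959525 = 95.9525% -> 95.95% (2 dp)

1433, 95.95


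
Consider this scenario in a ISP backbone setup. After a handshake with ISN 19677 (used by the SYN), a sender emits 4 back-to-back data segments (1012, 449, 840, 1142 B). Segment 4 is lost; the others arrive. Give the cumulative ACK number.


SYN uses sequence number 19677; first data byte = ISN + 1 = 19678.
Segment 1: SEQ = 19678, len = 1012 B, covers [19678, 20689]
Segment 2: SEQ = 20690, len = 449 B, covers [20690, 21138]
Segment 3: SEQ = 21139, len = 840 B, covers [21139, 21978]
Segment 4: SEQ = 21979, len = 1142 B, covers [21979, 23120] [LOST]
In-order data received: bytes [19678, 21978] (segments 1..3).
Segment 4 missing -> gap begins at byte 21979.
Cumulative ACK = next expected in-order byte = 19678 + 1012 + 449 + 840 = 21979

21979


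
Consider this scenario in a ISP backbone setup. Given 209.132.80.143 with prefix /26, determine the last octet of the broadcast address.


Given: IP = 209.132.80.143, prefix = /26
Host bits = 32 - 26 = 6
Network last octet = 143 AND mask = 128
Host part size = 2^6 - 1 = 63
Broadcast last octet = 128 OR 63 = 191

191


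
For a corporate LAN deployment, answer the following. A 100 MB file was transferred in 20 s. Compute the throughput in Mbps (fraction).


Given: file = 100 MB, time = 20 s
File in Mb = 100 * 8 = 800 Mb
Throughput = 800 / 20 Mbps
Throughput = 40 Mbps

40


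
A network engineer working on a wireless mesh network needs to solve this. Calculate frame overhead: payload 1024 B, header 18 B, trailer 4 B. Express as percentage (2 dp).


Given: payload = 1024 B, header = 18 B, trailer = 4 B
Overhead bytes = header + trailer = 18 + 4 = 22
Total frame = payload + overhead = 1024 + 22 = 1046
Overhead % = 22 / 1046 * 100 = 2.1033% -> 2.10% (2 dp)

2.10


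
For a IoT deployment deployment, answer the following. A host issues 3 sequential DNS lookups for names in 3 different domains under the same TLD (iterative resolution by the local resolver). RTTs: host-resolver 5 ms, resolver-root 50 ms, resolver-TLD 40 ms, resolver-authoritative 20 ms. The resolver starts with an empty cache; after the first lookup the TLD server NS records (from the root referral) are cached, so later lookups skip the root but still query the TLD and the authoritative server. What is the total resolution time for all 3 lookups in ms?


Lookup 1 (cold cache): local + root + TLD + auth = 5 + 50 + 40 + 20 = 115 ms
Lookups 2..3 (TLD NS cached -> skip root; new domain -> still ask TLD and auth): local + TLD + auth = 5 + 40 + 20 = 65 ms each
Remaining 2 lookups: 2 * 65 = 130 ms
Total = 115 + 130 = 245 ms

245


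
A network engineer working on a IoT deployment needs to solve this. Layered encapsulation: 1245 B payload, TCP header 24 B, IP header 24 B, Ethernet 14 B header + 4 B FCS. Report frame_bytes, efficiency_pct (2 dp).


TCP segment = 1245 + 24 = 1269 B
IP packet = 1269 + 24 = 1293 B
Ethernet frame = 1293 + 14 + 4 = 1311 B
Efficiency = app / frame = 1245 / 1311 = 0.949657 = 94.9657% -> 94.97% (2 dp)

1311, 94.97


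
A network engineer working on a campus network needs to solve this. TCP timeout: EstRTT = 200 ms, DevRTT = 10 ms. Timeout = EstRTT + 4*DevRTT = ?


Given: EstRTT = 200 ms, DevRTT = 10 ms
Timeout = EstRTT + 4 * DevRTT
4 * DevRTT = 4 * 10 = 40
Timeout = 200 + 40 = 240 ms

240


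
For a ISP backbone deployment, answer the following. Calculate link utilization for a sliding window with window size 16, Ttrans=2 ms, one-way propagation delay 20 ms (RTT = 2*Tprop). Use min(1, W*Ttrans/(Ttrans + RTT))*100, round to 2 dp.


Given: W = 16, Ttrans = 2 ms, RTT = 40 ms (= 2 * Tprop, Tprop = 20 ms)
Cycle time = Ttrans + RTT = 2 + 40 = 42 ms (first packet sent until its ACK returns)
W * Ttrans = 16 * 2 = 32 ms of sending per cycle
W * Ttrans / (Ttrans + RTT) = 32 / 42 = 0.761905
U = min(1, 0.761905) = 0.761905
U% = 76.19%

76.19


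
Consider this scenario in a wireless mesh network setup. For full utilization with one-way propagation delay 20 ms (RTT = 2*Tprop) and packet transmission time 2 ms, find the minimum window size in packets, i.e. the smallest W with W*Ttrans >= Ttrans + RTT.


Given: Ttrans = 2 ms, RTT = 40 ms (= 2 * Tprop, Tprop = 20 ms)
Time until first ACK returns = Ttrans + RTT = 2 + 40 = 42 ms
Need W * Ttrans >= Ttrans + RTT  ->  W >= (Ttrans + RTT) / Ttrans
(Ttrans + RTT) / Ttrans = 42 / 2 = 21
W_min = ceil(21) = 21

21


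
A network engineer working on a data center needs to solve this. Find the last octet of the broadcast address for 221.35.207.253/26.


Given: IP = 221.35.207.253, prefix = /26
Host bits = 32 - 26 = 6
Network last octet = 253 AND mask = 192
Host part size = 2^6 - 1 = 63
Broadcast last octet = 192 OR 63 = 255

255


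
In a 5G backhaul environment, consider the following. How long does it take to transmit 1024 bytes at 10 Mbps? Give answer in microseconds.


Given: packet = 1024 bytes, bandwidth = 10 Mbps
Packet in bits = 1024 * 8 = 8192 bits
Bandwidth = 10 * 10^6 = 10000000 bps
Time = 8192 / 10000000 seconds
Time in us = 8192 * 10^6 / 10000000 = 819.2

819.2


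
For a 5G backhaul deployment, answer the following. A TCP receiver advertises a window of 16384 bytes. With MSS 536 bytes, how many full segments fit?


Given: RWND = 16384 bytes, MSS = 536 bytes
Full segments = floor(RWND / MSS)
Full segments = floor(16384 / 536)
Full segments = floor(30.5672) = 30

30


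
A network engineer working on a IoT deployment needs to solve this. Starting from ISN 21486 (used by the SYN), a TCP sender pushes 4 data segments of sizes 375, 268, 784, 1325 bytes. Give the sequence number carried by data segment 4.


The SYN occupies sequence number ISN = 21486, so the first data byte is ISN + 1 = 21487.
SEQ of data segment i = (ISN + 1) + sum of payload sizes of segments 1..i-1.
Segment 1: SEQ = 21487, payload = 375 bytes
Segment 2: SEQ = 21862, payload = 268 bytes
Segment 3: SEQ = 22130, payload = 784 bytes
Segment 4: SEQ = 22914, payload = 1325 bytes
SEQ of segment 4 = 21487 + 375 + 268 + 784 = 22914

22914


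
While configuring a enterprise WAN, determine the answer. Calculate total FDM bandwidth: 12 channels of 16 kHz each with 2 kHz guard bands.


Given: 12 channels, 16 kHz each, guard = 2 kHz
Channel bandwidth = 12 * 16 = 192 kHz
Guard bands = 11 gaps * 2 kHz = 22 kHz
Total = 192 + 22 = 214 kHz

214


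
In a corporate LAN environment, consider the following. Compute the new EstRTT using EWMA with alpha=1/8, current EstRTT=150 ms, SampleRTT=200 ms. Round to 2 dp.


Given: EstRTT = 150 ms, SampleRTT = 200 ms, alpha = 1/8
New EstRTT = (1 - alpha) * EstRTT + alpha * SampleRTT
(7/8) * 150 = 131.25
(1/8) * 200 = 25
New EstRTT = 131.25 + 25 = 156.25 ms -> 156.25 ms (2 dp)

156.25


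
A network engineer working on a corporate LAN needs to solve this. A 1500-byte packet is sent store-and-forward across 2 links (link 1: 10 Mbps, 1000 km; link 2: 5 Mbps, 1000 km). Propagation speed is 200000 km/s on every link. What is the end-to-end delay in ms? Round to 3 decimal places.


Packet = 1500 bytes = 12000 bits. Store-and-forward: sum (t_trans + t_prop) per link.
Link 1: t_trans = 12000/(10*10^6) s = 1.2000 ms; t_prop = 1000/200000 s = 5.0000 ms; subtotal = 6.2000 ms
Link 2: t_trans = 12000/(5*10^6) s = 2.4000 ms; t_prop = 1000/200000 s = 5.0000 ms; subtotal = 7.4000 ms
End-to-end = 6.2000 + 7.4000 = 13.6000 ms -> 13.600 ms (3 dp)

13.600


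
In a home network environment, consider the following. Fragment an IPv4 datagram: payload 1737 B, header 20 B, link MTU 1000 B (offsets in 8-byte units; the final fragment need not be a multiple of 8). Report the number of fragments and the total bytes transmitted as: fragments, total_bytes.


Max data per non-final fragment = floor((MTU - header)/8)*8 = floor((1000 - 20)/8)*8 = floor(980/8)*8 = 976 B
Final fragment needs no 8-byte alignment: it can carry up to MTU - header = 980 B
Non-final fragments needed = ceil((payload - 980) / 976) = ceil(757/976) = ceil(0.7756) = 1
Number of fragments = 1 + 1 = 2
Fragment sizes (data): 1 * 976 B + 761 B (last, 761 <= 980 OK)
Total bytes sent = payload + n_frags * header = 1737 + 2*20 = 1737 + 40 = 1777 B

2, 1777


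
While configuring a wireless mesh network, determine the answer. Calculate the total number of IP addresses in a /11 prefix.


Given: CIDR prefix /11
Host bits = 32 - 11 = 21
Total addresses = 2^21 = 2097152

2097152


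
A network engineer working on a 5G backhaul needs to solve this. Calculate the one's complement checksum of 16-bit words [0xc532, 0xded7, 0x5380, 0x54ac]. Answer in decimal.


Given words: [0xc532, 0xded7, 0x5380, 0x54ac]
Step 1: Sum all words
Raw sum = 50482 + 57047 + 21376 + 21676 = 150581
Step 2: Fold carry: (19509 + 2) = 19511
One's complement = ~19511 & 0xFFFF = 46024

46024


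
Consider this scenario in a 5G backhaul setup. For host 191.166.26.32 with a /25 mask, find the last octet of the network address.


Given: IP = 191.166.26.32, prefix = /25
Subnet mask = 255.255.255.128
Last octet of IP: 32
Last octet of mask: 128
Network last octet = 32 AND 128 = 0

0
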